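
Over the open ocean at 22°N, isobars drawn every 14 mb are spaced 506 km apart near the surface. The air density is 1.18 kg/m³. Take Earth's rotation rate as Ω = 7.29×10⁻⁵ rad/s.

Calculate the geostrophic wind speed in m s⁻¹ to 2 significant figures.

Coriolis parameter at 22°N:
f = 2Ω sin φ = 2 × 7.29×10⁻⁵ × sin 22° = 5.46×10⁻⁵ s⁻¹
Pressure gradient: |∂P/∂n| = 1400 Pa / 506000 m = 2.77×10⁻³ Pa/m
Geostrophic balance (pressure-gradient force = Coriolis force):
V_g = (1/(fρ)) |∂P/∂n| = 2.77×10⁻³ / (5.46×10⁻⁵ × 1.18) = 42.9 m/s

43 m s⁻¹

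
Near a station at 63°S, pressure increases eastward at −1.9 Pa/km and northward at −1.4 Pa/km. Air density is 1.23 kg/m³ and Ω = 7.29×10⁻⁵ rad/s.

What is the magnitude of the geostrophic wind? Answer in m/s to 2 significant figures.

Coriolis parameter at 63°S:
f = 2Ω sin φ = 2 × 7.29×10⁻⁵ × sin 63° = 1.30×10⁻⁴ s⁻¹
In the Southern Hemisphere f is negative: f = −1.30×10⁻⁴ s⁻¹.
Component geostrophic relations (x east, y north):
u_g = −(1/(fρ)) ∂P/∂y,  v_g = (1/(fρ)) ∂P/∂x
u_g = −(−1.4×10⁻³)/(−1.30×10⁻⁴ × 1.23) = −8.76 m/s;  v_g = (−1.9×10⁻³)/(−1.30×10⁻⁴ × 1.23) = 11.9 m/s
|V_g| = √(u_g² + v_g²) = 14.8 m/s

15 m/s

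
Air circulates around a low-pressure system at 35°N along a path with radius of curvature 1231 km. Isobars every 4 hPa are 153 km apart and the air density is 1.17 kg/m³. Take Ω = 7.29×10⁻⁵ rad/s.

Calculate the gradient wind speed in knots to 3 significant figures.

42.8 knots

Coriolis parameter at 35°N:
f = 2Ω sin φ = 2 × 7.29×10⁻⁵ × sin 35° = 8.36×10⁻⁵ s⁻¹
Pressure gradient: |∂P/∂n| = 400 Pa / 153000 m = 2.61×10⁻³ Pa/m
Geostrophic speed: V_g = |∂P/∂n|/(fρ) = 2.61×10⁻³/(8.36×10⁻⁵ × 1.17) = 26.7 m/s
Around a low, centrifugal force acts outward with Coriolis, so pressure-gradient force balances both:
(1/ρ)|∂P/∂n| = fV + V²/R  →  V² + fR·V − fR·V_g = 0
With fR = 8.36×10⁻⁵ × 1231×10³ m = 103 m/s:
V = [−fR + √((fR)² + 4 fR V_g)]/2 = [−103 + √(103² + 4×103×26.7)]/2 = 22 m/s
Subgeostrophic (V < V_g = 26.7 m/s), as expected around a low.
Converting: 22 m/s × 1.944 = 42.8 knots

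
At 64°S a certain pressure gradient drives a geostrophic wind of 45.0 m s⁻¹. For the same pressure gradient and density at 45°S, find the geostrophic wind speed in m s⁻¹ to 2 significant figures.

With the same pressure gradient and density, V_g ∝ 1/f ∝ 1/sin φ.
V₂ = V₁ · sin φ₁ / sin φ₂ = 45.0 × sin 64° / sin 45°
V₂ = 45.0 × 0.8988/0.7071 = 57 m s⁻¹

57 m s⁻¹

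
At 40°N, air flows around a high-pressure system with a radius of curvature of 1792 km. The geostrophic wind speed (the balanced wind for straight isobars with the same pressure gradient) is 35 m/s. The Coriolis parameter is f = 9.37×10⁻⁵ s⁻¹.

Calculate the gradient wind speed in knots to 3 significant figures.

96.7 knots

Around a high, pressure-gradient force acts outward with centrifugal, so Coriolis balances both:
fV = (1/ρ)|∂P/∂n| + V²/R  →  V² − fR·V + fR·V_g = 0
With fR = 9.37×10⁻⁵ × 1792×10³ m = 168 m/s:
V = [fR − √((fR)² − 4 fR V_g)]/2 = [168 − √(168² − 4×168×35)]/2 = 49.7 m/s
Supergeostrophic (V > V_g = 35 m/s), as expected around a high.
Converting: 49.7 m/s × 1.944 = 96.7 knots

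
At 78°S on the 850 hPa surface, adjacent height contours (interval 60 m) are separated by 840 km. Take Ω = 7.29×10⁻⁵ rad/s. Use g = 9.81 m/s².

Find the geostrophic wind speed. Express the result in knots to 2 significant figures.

Coriolis parameter at 78°S:
f = 2Ω sin φ = 2 × 7.29×10⁻⁵ × sin 78° = 1.43×10⁻⁴ s⁻¹
Height gradient: |∂Z/∂n| = 60 m / 840000 m = 7.14×10⁻⁵
On a pressure surface, geostrophic balance gives V_g = (g/f)|∂Z/∂n|:
V_g = 9.81 × 7.14×10⁻⁵ / 1.43×10⁻⁴ = 4.91 m/s
Converting: 4.91 m/s × 1.944 = 9.6 knots

9.6 knots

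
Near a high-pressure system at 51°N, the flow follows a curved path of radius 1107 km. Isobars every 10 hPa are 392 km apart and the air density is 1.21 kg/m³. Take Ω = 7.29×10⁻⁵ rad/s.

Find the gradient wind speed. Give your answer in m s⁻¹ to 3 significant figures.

22.7 m s⁻¹

Coriolis parameter at 51°N:
f = 2Ω sin φ = 2 × 7.29×10⁻⁵ × sin 51° = 1.13×10⁻⁴ s⁻¹
Pressure gradient: |∂P/∂n| = 1000 Pa / 392000 m = 2.55×10⁻³ Pa/m
Geostrophic speed: V_g = |∂P/∂n|/(fρ) = 2.55×10⁻³/(1.13×10⁻⁴ × 1.21) = 18.6 m/s
Around a high, pressure-gradient force acts outward with centrifugal, so Coriolis balances both:
fV = (1/ρ)|∂P/∂n| + V²/R  →  V² − fR·V + fR·V_g = 0
With fR = 1.13×10⁻⁴ × 1107×10³ m = 125 m/s:
V = [fR − √((fR)² − 4 fR V_g)]/2 = [125 − √(125² − 4×125×18.6)]/2 = 22.7 m/s
Supergeostrophic (V > V_g = 18.6 m/s), as expected around a high.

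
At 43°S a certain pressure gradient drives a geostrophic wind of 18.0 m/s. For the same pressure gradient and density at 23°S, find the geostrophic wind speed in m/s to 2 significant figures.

With the same pressure gradient and density, V_g ∝ 1/f ∝ 1/sin φ.
V₂ = V₁ · sin φ₁ / sin φ₂ = 18.0 × sin 43° / sin 23°
V₂ = 18.0 × 0.6820/0.3907 = 31 m/s

31 m/s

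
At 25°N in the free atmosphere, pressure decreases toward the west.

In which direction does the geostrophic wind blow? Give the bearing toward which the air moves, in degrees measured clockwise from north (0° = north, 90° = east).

The pressure-gradient force points toward the west (bearing 270°).
Geostrophic balance: in the Northern Hemisphere the Coriolis force deflects motion to the right, so the geostrophic wind blows 90° to the right of the pressure-gradient force (low pressure on the left).
Rotating 270° by 90° clockwise gives 000° — the wind blows toward the north.

000°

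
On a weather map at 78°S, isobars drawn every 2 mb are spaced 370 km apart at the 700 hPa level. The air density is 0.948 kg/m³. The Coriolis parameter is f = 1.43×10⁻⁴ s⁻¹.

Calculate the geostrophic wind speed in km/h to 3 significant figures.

14.4 km/h

Pressure gradient: |∂P/∂n| = 200 Pa / 370000 m = 5.41×10⁻⁴ Pa/m
Geostrophic balance (pressure-gradient force = Coriolis force):
V_g = (1/(fρ)) |∂P/∂n| = 5.41×10⁻⁴ / (1.43×10⁻⁴ × 0.948) = 3.99 m/s
Converting: 3.99 m/s × 3.6 = 14.4 km/h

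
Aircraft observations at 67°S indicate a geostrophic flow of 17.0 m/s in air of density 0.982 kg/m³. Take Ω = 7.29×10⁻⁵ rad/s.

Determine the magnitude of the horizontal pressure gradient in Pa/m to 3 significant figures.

2.24×10⁻³ Pa/m

Coriolis parameter at 67°S:
f = 2Ω sin φ = 2 × 7.29×10⁻⁵ × sin 67° = 1.34×10⁻⁴ s⁻¹
Geostrophic balance rearranged: |∂P/∂n| = f ρ V_g
|∂P/∂n| = 1.34×10⁻⁴ × 0.982 × 17.0 = 2.24×10⁻³ Pa/m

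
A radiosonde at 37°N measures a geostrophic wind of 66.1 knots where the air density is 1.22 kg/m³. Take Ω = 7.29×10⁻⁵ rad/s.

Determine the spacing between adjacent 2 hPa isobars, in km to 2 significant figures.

Coriolis parameter at 37°N:
f = 2Ω sin φ = 2 × 7.29×10⁻⁵ × sin 37° = 8.77×10⁻⁵ s⁻¹
Wind speed in SI: 66.1 knots = 34.0 m/s
Geostrophic balance rearranged: |∂P/∂n| = f ρ V_g
|∂P/∂n| = 8.77×10⁻⁵ × 1.22 × 34.0 = 3.64×10⁻³ Pa/m
Isobar spacing: Δn = ΔP/|∂P/∂n| = 200 Pa / 3.64×10⁻³ Pa/m = 54943 m ≈ 55 km

55 km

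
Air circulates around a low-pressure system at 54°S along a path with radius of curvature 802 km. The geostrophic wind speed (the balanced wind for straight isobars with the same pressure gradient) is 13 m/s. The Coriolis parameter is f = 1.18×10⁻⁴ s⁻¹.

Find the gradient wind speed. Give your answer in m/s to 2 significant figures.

12 m/s

Around a low, centrifugal force acts outward with Coriolis, so pressure-gradient force balances both:
(1/ρ)|∂P/∂n| = fV + V²/R  →  V² + fR·V − fR·V_g = 0
With fR = 1.18×10⁻⁴ × 802×10³ m = 94.6 m/s:
V = [−fR + √((fR)² + 4 fR V_g)]/2 = [−94.6 + √(94.6² + 4×94.6×13)]/2 = 11.6 m/s
Subgeostrophic (V < V_g = 13 m/s), as expected around a low.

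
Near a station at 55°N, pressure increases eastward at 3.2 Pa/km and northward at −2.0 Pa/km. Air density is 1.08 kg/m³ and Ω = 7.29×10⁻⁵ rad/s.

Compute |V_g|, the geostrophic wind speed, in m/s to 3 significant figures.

29.3 m/s

Coriolis parameter at 55°N:
f = 2Ω sin φ = 2 × 7.29×10⁻⁵ × sin 55° = 1.19×10⁻⁴ s⁻¹
Component geostrophic relations (x east, y north):
u_g = −(1/(fρ)) ∂P/∂y,  v_g = (1/(fρ)) ∂P/∂x
u_g = −(−2.0×10⁻³)/(1.19×10⁻⁴ × 1.08) = 15.5 m/s;  v_g = (3.2×10⁻³)/(1.19×10⁻⁴ × 1.08) = 24.8 m/s
|V_g| = √(u_g² + v_g²) = 29.3 m/s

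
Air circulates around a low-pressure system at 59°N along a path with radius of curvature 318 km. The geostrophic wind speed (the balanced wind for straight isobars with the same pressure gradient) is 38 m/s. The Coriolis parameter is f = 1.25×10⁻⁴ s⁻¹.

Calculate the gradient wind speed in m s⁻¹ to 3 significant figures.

Around a low, centrifugal force acts outward with Coriolis, so pressure-gradient force balances both:
(1/ρ)|∂P/∂n| = fV + V²/R  →  V² + fR·V − fR·V_g = 0
With fR = 1.25×10⁻⁴ × 318×10³ m = 39.8 m/s:
V = [−fR + √((fR)² + 4 fR V_g)]/2 = [−39.8 + √(39.8² + 4×39.8×38)]/2 = 23.8 m/s
Subgeostrophic (V < V_g = 38 m/s), as expected around a low.

23.8 m s⁻¹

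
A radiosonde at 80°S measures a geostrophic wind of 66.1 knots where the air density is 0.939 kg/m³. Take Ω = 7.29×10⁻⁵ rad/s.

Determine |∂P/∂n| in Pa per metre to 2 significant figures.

4.6×10⁻³ Pa/m

Coriolis parameter at 80°S:
f = 2Ω sin φ = 2 × 7.29×10⁻⁵ × sin 80° = 1.44×10⁻⁴ s⁻¹
Wind speed in SI: 66.1 knots = 34.0 m/s
Geostrophic balance rearranged: |∂P/∂n| = f ρ V_g
|∂P/∂n| = 1.44×10⁻⁴ × 0.939 × 34.0 = 4.58×10⁻³ Pa/m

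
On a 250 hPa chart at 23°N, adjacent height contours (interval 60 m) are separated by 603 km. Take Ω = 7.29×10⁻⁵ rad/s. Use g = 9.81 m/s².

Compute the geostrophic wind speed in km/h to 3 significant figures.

61.7 km/h

Coriolis parameter at 23°N:
f = 2Ω sin φ = 2 × 7.29×10⁻⁵ × sin 23° = 5.70×10⁻⁵ s⁻¹
Height gradient: |∂Z/∂n| = 60 m / 603000 m = 9.95×10⁻⁵
On a pressure surface, geostrophic balance gives V_g = (g/f)|∂Z/∂n|:
V_g = 9.81 × 9.95×10⁻⁵ / 5.70×10⁻⁵ = 17.1 m/s
Converting: 17.1 m/s × 3.6 = 61.7 km/h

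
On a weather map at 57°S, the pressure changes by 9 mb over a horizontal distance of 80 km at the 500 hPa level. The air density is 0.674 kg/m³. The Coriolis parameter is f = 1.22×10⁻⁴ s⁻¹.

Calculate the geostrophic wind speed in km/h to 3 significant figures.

493 km/h

Pressure gradient: |∂P/∂n| = 900 Pa / 80000 m = 1.12×10⁻² Pa/m
Geostrophic balance (pressure-gradient force = Coriolis force):
V_g = (1/(fρ)) |∂P/∂n| = 1.12×10⁻² / (1.22×10⁻⁴ × 0.674) = 137 m/s
Converting: 137 m/s × 3.6 = 493 km/h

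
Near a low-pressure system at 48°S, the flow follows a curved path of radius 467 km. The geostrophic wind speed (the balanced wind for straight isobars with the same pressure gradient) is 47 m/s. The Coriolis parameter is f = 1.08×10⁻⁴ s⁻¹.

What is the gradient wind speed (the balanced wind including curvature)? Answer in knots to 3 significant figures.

57.6 knots

Around a low, centrifugal force acts outward with Coriolis, so pressure-gradient force balances both:
(1/ρ)|∂P/∂n| = fV + V²/R  →  V² + fR·V − fR·V_g = 0
With fR = 1.08×10⁻⁴ × 467×10³ m = 50.4 m/s:
V = [−fR + √((fR)² + 4 fR V_g)]/2 = [−50.4 + √(50.4² + 4×50.4×47)]/2 = 29.6 m/s
Subgeostrophic (V < V_g = 47 m/s), as expected around a low.
Converting: 29.6 m/s × 1.944 = 57.6 knots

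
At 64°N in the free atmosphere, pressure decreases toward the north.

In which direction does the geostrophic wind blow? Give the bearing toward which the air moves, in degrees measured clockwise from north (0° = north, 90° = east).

090°

The pressure-gradient force points toward the north (bearing 000°).
Geostrophic balance: in the Northern Hemisphere the Coriolis force deflects motion to the right, so the geostrophic wind blows 90° to the right of the pressure-gradient force (low pressure on the left).
Rotating 000° by 90° clockwise gives 090° — the wind blows toward the east.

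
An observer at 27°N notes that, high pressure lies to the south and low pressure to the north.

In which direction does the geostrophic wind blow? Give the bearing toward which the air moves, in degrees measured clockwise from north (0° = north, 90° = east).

090°

The pressure-gradient force points toward the north (bearing 000°).
Geostrophic balance: in the Northern Hemisphere the Coriolis force deflects motion to the right, so the geostrophic wind blows 90° to the right of the pressure-gradient force (low pressure on the left).
Rotating 000° by 90° clockwise gives 090° — the wind blows toward the east.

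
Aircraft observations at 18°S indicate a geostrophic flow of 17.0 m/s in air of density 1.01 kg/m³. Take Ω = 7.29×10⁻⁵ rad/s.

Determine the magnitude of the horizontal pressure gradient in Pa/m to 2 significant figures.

7.7×10⁻⁴ Pa/m

Coriolis parameter at 18°S:
f = 2Ω sin φ = 2 × 7.29×10⁻⁵ × sin 18° = 4.51×10⁻⁵ s⁻¹
Geostrophic balance rearranged: |∂P/∂n| = f ρ V_g
|∂P/∂n| = 4.51×10⁻⁵ × 1.01 × 17.0 = 7.74×10⁻⁴ Pa/m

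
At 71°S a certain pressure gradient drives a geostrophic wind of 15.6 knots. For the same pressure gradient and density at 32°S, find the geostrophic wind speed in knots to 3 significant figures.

With the same pressure gradient and density, V_g ∝ 1/f ∝ 1/sin φ.
V₂ = V₁ · sin φ₁ / sin φ₂ = 15.6 × sin 71° / sin 32°
V₂ = 15.6 × 0.9455/0.5299 = 27.8 knots

27.8 knots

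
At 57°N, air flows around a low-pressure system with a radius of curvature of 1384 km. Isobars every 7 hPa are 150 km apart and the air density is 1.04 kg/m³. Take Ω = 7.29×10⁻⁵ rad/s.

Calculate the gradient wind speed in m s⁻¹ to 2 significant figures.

Coriolis parameter at 57°N:
f = 2Ω sin φ = 2 × 7.29×10⁻⁵ × sin 57° = 1.22×10⁻⁴ s⁻¹
Pressure gradient: |∂P/∂n| = 700 Pa / 150000 m = 4.67×10⁻³ Pa/m
Geostrophic speed: V_g = |∂P/∂n|/(fρ) = 4.67×10⁻³/(1.22×10⁻⁴ × 1.04) = 36.7 m/s
Around a low, centrifugal force acts outward with Coriolis, so pressure-gradient force balances both:
(1/ρ)|∂P/∂n| = fV + V²/R  →  V² + fR·V − fR·V_g = 0
With fR = 1.22×10⁻⁴ × 1384×10³ m = 169 m/s:
V = [−fR + √((fR)² + 4 fR V_g)]/2 = [−169 + √(169² + 4×169×36.7)]/2 = 31 m/s
Subgeostrophic (V < V_g = 36.7 m/s), as expected around a low.

31 m s⁻¹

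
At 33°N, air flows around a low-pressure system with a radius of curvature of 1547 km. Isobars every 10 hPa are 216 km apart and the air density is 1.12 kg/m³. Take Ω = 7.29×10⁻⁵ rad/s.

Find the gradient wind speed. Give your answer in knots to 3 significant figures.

76.6 knots

Coriolis parameter at 33°N:
f = 2Ω sin φ = 2 × 7.29×10⁻⁵ × sin 33° = 7.94×10⁻⁵ s⁻¹
Pressure gradient: |∂P/∂n| = 1000 Pa / 216000 m = 4.63×10⁻³ Pa/m
Geostrophic speed: V_g = |∂P/∂n|/(fρ) = 4.63×10⁻³/(7.94×10⁻⁵ × 1.12) = 52.1 m/s
Around a low, centrifugal force acts outward with Coriolis, so pressure-gradient force balances both:
(1/ρ)|∂P/∂n| = fV + V²/R  →  V² + fR·V − fR·V_g = 0
With fR = 7.94×10⁻⁵ × 1547×10³ m = 123 m/s:
V = [−fR + √((fR)² + 4 fR V_g)]/2 = [−123 + √(123² + 4×123×52.1)]/2 = 39.4 m/s
Subgeostrophic (V < V_g = 52.1 m/s), as expected around a low.
Converting: 39.4 m/s × 1.944 = 76.6 knots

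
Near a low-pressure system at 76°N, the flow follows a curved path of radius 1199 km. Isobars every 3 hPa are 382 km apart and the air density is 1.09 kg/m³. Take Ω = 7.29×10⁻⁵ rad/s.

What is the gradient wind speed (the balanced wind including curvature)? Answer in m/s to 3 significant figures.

Coriolis parameter at 76°N:
f = 2Ω sin φ = 2 × 7.29×10⁻⁵ × sin 76° = 1.41×10⁻⁴ s⁻¹
Pressure gradient: |∂P/∂n| = 300 Pa / 382000 m = 7.85×10⁻⁴ Pa/m
Geostrophic speed: V_g = |∂P/∂n|/(fρ) = 7.85×10⁻⁴/(1.41×10⁻⁴ × 1.09) = 5.09 m/s
Around a low, centrifugal force acts outward with Coriolis, so pressure-gradient force balances both:
(1/ρ)|∂P/∂n| = fV + V²/R  →  V² + fR·V − fR·V_g = 0
With fR = 1.41×10⁻⁴ × 1199×10³ m = 170 m/s:
V = [−fR + √((fR)² + 4 fR V_g)]/2 = [−170 + √(170² + 4×170×5.09)]/2 = 4.95 m/s
Subgeostrophic (V < V_g = 5.09 m/s), as expected around a low.

4.95 m/s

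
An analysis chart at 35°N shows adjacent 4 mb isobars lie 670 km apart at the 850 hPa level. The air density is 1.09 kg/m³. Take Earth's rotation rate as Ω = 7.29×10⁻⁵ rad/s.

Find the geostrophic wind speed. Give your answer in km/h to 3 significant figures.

23.6 km/h

Coriolis parameter at 35°N:
f = 2Ω sin φ = 2 × 7.29×10⁻⁵ × sin 35° = 8.36×10⁻⁵ s⁻¹
Pressure gradient: |∂P/∂n| = 400 Pa / 670000 m = 5.97×10⁻⁴ Pa/m
Geostrophic balance (pressure-gradient force = Coriolis force):
V_g = (1/(fρ)) |∂P/∂n| = 5.97×10⁻⁴ / (8.36×10⁻⁵ × 1.09) = 6.55 m/s
Converting: 6.55 m/s × 3.6 = 23.6 km/h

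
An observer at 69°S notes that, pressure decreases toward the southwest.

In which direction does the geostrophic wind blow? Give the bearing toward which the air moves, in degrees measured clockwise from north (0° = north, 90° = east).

The pressure-gradient force points toward the southwest (bearing 225°).
Geostrophic balance: in the Southern Hemisphere the Coriolis force deflects motion to the left, so the geostrophic wind blows 90° to the left of the pressure-gradient force (low pressure on the right).
Rotating 225° by 90° counterclockwise gives 135° — the wind blows toward the southeast.

135°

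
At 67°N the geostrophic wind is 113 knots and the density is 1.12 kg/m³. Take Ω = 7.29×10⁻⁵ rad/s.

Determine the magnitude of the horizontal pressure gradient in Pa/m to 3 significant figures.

8.74×10⁻³ Pa/m

Coriolis parameter at 67°N:
f = 2Ω sin φ = 2 × 7.29×10⁻⁵ × sin 67° = 1.34×10⁻⁴ s⁻¹
Wind speed in SI: 113 knots = 58.1 m/s
Geostrophic balance rearranged: |∂P/∂n| = f ρ V_g
|∂P/∂n| = 1.34×10⁻⁴ × 1.12 × 58.1 = 8.74×10⁻³ Pa/m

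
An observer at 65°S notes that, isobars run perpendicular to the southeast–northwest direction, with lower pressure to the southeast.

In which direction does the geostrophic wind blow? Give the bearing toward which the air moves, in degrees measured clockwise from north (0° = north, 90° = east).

045°

The pressure-gradient force points toward the southeast (bearing 135°).
Geostrophic balance: in the Southern Hemisphere the Coriolis force deflects motion to the left, so the geostrophic wind blows 90° to the left of the pressure-gradient force (low pressure on the right).
Rotating 135° by 90° counterclockwise gives 045° — the wind blows toward the northeast.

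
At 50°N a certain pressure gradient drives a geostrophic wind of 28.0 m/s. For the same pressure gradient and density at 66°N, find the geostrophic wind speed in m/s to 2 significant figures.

With the same pressure gradient and density, V_g ∝ 1/f ∝ 1/sin φ.
V₂ = V₁ · sin φ₁ / sin φ₂ = 28.0 × sin 50° / sin 66°
V₂ = 28.0 × 0.7660/0.9135 = 23 m/s

23 m/s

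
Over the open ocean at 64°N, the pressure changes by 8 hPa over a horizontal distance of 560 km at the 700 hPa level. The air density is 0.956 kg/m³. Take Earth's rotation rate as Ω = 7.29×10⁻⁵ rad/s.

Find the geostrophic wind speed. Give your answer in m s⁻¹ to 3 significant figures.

11.4 m s⁻¹

Coriolis parameter at 64°N:
f = 2Ω sin φ = 2 × 7.29×10⁻⁵ × sin 64° = 1.31×10⁻⁴ s⁻¹
Pressure gradient: |∂P/∂n| = 800 Pa / 560000 m = 1.43×10⁻³ Pa/m
Geostrophic balance (pressure-gradient force = Coriolis force):
V_g = (1/(fρ)) |∂P/∂n| = 1.43×10⁻³ / (1.31×10⁻⁴ × 0.956) = 11.4 m/s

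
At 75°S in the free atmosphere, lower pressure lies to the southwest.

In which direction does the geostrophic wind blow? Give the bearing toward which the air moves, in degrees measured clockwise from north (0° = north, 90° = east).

The pressure-gradient force points toward the southwest (bearing 225°).
Geostrophic balance: in the Southern Hemisphere the Coriolis force deflects motion to the left, so the geostrophic wind blows 90° to the left of the pressure-gradient force (low pressure on the right).
Rotating 225° by 90° counterclockwise gives 135° — the wind blows toward the southeast.

135°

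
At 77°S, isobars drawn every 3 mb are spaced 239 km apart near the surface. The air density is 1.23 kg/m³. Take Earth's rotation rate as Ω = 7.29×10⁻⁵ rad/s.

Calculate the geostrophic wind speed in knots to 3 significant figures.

14.0 knots

Coriolis parameter at 77°S:
f = 2Ω sin φ = 2 × 7.29×10⁻⁵ × sin 77° = 1.42×10⁻⁴ s⁻¹
Pressure gradient: |∂P/∂n| = 300 Pa / 239000 m = 1.26×10⁻³ Pa/m
Geostrophic balance (pressure-gradient force = Coriolis force):
V_g = (1/(fρ)) |∂P/∂n| = 1.26×10⁻³ / (1.42×10⁻⁴ × 1.23) = 7.18 m/s
Converting: 7.18 m/s × 1.944 = 14.0 knots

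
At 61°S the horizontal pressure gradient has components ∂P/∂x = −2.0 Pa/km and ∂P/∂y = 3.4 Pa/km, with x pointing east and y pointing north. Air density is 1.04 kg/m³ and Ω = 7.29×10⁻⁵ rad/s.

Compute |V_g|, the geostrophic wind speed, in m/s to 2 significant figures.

Coriolis parameter at 61°S:
f = 2Ω sin φ = 2 × 7.29×10⁻⁵ × sin 61° = 1.28×10⁻⁴ s⁻¹
In the Southern Hemisphere f is negative: f = −1.28×10⁻⁴ s⁻¹.
Component geostrophic relations (x east, y north):
u_g = −(1/(fρ)) ∂P/∂y,  v_g = (1/(fρ)) ∂P/∂x
u_g = −(3.4×10⁻³)/(−1.28×10⁻⁴ × 1.04) = 25.6 m/s;  v_g = (−2.0×10⁻³)/(−1.28×10⁻⁴ × 1.04) = 15.1 m/s
|V_g| = √(u_g² + v_g²) = 29.7 m/s

30 m/s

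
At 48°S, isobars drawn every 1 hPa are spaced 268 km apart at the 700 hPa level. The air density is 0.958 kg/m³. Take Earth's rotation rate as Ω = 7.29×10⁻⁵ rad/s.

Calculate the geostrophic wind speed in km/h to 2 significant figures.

Coriolis parameter at 48°S:
f = 2Ω sin φ = 2 × 7.29×10⁻⁵ × sin 48° = 1.08×10⁻⁴ s⁻¹
Pressure gradient: |∂P/∂n| = 100 Pa / 268000 m = 3.73×10⁻⁴ Pa/m
Geostrophic balance (pressure-gradient force = Coriolis force):
V_g = (1/(fρ)) |∂P/∂n| = 3.73×10⁻⁴ / (1.08×10⁻⁴ × 0.958) = 3.59 m/s
Converting: 3.59 m/s × 3.6 = 13 km/h

13 km/h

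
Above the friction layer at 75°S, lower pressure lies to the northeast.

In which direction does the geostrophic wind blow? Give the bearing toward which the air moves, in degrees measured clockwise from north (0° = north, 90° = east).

315°

The pressure-gradient force points toward the northeast (bearing 045°).
Geostrophic balance: in the Southern Hemisphere the Coriolis force deflects motion to the left, so the geostrophic wind blows 90° to the left of the pressure-gradient force (low pressure on the right).
Rotating 045° by 90° counterclockwise gives 315° — the wind blows toward the northwest.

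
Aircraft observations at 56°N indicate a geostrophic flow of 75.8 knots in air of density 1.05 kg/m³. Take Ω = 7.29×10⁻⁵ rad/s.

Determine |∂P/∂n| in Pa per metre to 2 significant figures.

Coriolis parameter at 56°N:
f = 2Ω sin φ = 2 × 7.29×10⁻⁵ × sin 56° = 1.21×10⁻⁴ s⁻¹
Wind speed in SI: 75.8 knots = 39.0 m/s
Geostrophic balance rearranged: |∂P/∂n| = f ρ V_g
|∂P/∂n| = 1.21×10⁻⁴ × 1.05 × 39.0 = 4.95×10⁻³ Pa/m

4.9×10⁻³ Pa/m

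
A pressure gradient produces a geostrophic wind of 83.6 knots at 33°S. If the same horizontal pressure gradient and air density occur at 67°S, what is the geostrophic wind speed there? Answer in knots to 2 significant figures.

With the same pressure gradient and density, V_g ∝ 1/f ∝ 1/sin φ.
V₂ = V₁ · sin φ₁ / sin φ₂ = 83.6 × sin 33° / sin 67°
V₂ = 83.6 × 0.5446/0.9205 = 49 knots

49 knots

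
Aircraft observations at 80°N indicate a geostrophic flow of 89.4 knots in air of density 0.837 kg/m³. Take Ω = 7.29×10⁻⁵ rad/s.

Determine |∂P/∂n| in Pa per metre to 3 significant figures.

5.53×10⁻³ Pa/m

Coriolis parameter at 80°N:
f = 2Ω sin φ = 2 × 7.29×10⁻⁵ × sin 80° = 1.44×10⁻⁴ s⁻¹
Wind speed in SI: 89.4 knots = 46.0 m/s
Geostrophic balance rearranged: |∂P/∂n| = f ρ V_g
|∂P/∂n| = 1.44×10⁻⁴ × 0.837 × 46.0 = 5.53×10⁻³ Pa/m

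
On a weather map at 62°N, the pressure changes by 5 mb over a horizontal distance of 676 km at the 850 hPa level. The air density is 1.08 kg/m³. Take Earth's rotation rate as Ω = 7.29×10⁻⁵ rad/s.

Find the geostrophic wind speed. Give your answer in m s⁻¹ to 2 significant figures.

Coriolis parameter at 62°N:
f = 2Ω sin φ = 2 × 7.29×10⁻⁵ × sin 62° = 1.29×10⁻⁴ s⁻¹
Pressure gradient: |∂P/∂n| = 500 Pa / 676000 m = 7.40×10⁻⁴ Pa/m
Geostrophic balance (pressure-gradient force = Coriolis force):
V_g = (1/(fρ)) |∂P/∂n| = 7.40×10⁻⁴ / (1.29×10⁻⁴ × 1.08) = 5.32 m/s

5.3 m s⁻¹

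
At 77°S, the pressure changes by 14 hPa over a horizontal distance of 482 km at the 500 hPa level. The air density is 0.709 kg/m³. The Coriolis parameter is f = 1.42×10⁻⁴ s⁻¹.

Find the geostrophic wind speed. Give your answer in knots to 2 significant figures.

Pressure gradient: |∂P/∂n| = 1400 Pa / 482000 m = 2.90×10⁻³ Pa/m
Geostrophic balance (pressure-gradient force = Coriolis force):
V_g = (1/(fρ)) |∂P/∂n| = 2.90×10⁻³ / (1.42×10⁻⁴ × 0.709) = 28.9 m/s
Converting: 28.9 m/s × 1.944 = 56 knots

56 knots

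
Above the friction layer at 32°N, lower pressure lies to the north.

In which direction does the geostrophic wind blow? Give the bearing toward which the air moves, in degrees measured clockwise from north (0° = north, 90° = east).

The pressure-gradient force points toward the north (bearing 000°).
Geostrophic balance: in the Northern Hemisphere the Coriolis force deflects motion to the right, so the geostrophic wind blows 90° to the right of the pressure-gradient force (low pressure on the left).
Rotating 000° by 90° clockwise gives 090° — the wind blows toward the east.

090°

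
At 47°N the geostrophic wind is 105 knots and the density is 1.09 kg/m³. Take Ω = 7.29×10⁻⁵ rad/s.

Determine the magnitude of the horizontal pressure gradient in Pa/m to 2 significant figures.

Coriolis parameter at 47°N:
f = 2Ω sin φ = 2 × 7.29×10⁻⁵ × sin 47° = 1.07×10⁻⁴ s⁻¹
Wind speed in SI: 105 knots = 54.0 m/s
Geostrophic balance rearranged: |∂P/∂n| = f ρ V_g
|∂P/∂n| = 1.07×10⁻⁴ × 1.09 × 54.0 = 6.28×10⁻³ Pa/m

6.3×10⁻³ Pa/m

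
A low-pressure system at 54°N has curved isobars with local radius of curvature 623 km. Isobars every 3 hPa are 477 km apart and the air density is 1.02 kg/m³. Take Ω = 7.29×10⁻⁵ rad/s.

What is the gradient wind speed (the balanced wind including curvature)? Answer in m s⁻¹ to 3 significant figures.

Coriolis parameter at 54°N:
f = 2Ω sin φ = 2 × 7.29×10⁻⁵ × sin 54° = 1.18×10⁻⁴ s⁻¹
Pressure gradient: |∂P/∂n| = 300 Pa / 477000 m = 6.29×10⁻⁴ Pa/m
Geostrophic speed: V_g = |∂P/∂n|/(fρ) = 6.29×10⁻⁴/(1.18×10⁻⁴ × 1.02) = 5.23 m/s
Around a low, centrifugal force acts outward with Coriolis, so pressure-gradient force balances both:
(1/ρ)|∂P/∂n| = fV + V²/R  →  V² + fR·V − fR·V_g = 0
With fR = 1.18×10⁻⁴ × 623×10³ m = 73.5 m/s:
V = [−fR + √((fR)² + 4 fR V_g)]/2 = [−73.5 + √(73.5² + 4×73.5×5.23)]/2 = 4.9 m/s
Subgeostrophic (V < V_g = 5.23 m/s), as expected around a low.

4.90 m s⁻¹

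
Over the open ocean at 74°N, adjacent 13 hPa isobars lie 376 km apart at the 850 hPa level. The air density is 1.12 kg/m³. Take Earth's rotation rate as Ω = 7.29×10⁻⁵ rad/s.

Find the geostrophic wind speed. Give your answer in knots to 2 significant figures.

Coriolis parameter at 74°N:
f = 2Ω sin φ = 2 × 7.29×10⁻⁵ × sin 74° = 1.40×10⁻⁴ s⁻¹
Pressure gradient: |∂P/∂n| = 1300 Pa / 376000 m = 3.46×10⁻³ Pa/m
Geostrophic balance (pressure-gradient force = Coriolis force):
V_g = (1/(fρ)) |∂P/∂n| = 3.46×10⁻³ / (1.40×10⁻⁴ × 1.12) = 22.0 m/s
Converting: 22.0 m/s × 1.944 = 43 knots

43 knots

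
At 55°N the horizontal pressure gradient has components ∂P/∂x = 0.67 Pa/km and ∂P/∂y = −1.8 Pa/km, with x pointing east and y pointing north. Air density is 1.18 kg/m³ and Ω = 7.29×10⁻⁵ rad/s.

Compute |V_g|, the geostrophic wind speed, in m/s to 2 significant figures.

Coriolis parameter at 55°N:
f = 2Ω sin φ = 2 × 7.29×10⁻⁵ × sin 55° = 1.19×10⁻⁴ s⁻¹
Component geostrophic relations (x east, y north):
u_g = −(1/(fρ)) ∂P/∂y,  v_g = (1/(fρ)) ∂P/∂x
u_g = −(−1.8×10⁻³)/(1.19×10⁻⁴ × 1.18) = 12.8 m/s;  v_g = (0.67×10⁻³)/(1.19×10⁻⁴ × 1.18) = 4.75 m/s
|V_g| = √(u_g² + v_g²) = 13.6 m/s

14 m/s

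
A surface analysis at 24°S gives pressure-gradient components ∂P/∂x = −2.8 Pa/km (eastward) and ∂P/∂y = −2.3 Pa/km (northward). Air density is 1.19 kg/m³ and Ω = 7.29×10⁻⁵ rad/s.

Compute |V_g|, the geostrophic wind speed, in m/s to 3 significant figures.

Coriolis parameter at 24°S:
f = 2Ω sin φ = 2 × 7.29×10⁻⁵ × sin 24° = 5.93×10⁻⁵ s⁻¹
In the Southern Hemisphere f is negative: f = −5.93×10⁻⁵ s⁻¹.
Component geostrophic relations (x east, y north):
u_g = −(1/(fρ)) ∂P/∂y,  v_g = (1/(fρ)) ∂P/∂x
u_g = −(−2.3×10⁻³)/(−5.93×10⁻⁵ × 1.19) = −32.6 m/s;  v_g = (−2.8×10⁻³)/(−5.93×10⁻⁵ × 1.19) = 39.7 m/s
|V_g| = √(u_g² + v_g²) = 51.3 m/s

51.3 m/s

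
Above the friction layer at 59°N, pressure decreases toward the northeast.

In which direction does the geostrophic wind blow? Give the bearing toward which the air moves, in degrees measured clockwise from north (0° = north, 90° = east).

135°

The pressure-gradient force points toward the northeast (bearing 045°).
Geostrophic balance: in the Northern Hemisphere the Coriolis force deflects motion to the right, so the geostrophic wind blows 90° to the right of the pressure-gradient force (low pressure on the left).
Rotating 045° by 90° clockwise gives 135° — the wind blows toward the southeast.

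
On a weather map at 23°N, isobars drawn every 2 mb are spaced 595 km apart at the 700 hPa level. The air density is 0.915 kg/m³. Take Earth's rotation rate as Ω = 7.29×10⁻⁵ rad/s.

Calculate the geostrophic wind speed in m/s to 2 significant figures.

6.4 m/s

Coriolis parameter at 23°N:
f = 2Ω sin φ = 2 × 7.29×10⁻⁵ × sin 23° = 5.70×10⁻⁵ s⁻¹
Pressure gradient: |∂P/∂n| = 200 Pa / 595000 m = 3.36×10⁻⁴ Pa/m
Geostrophic balance (pressure-gradient force = Coriolis force):
V_g = (1/(fρ)) |∂P/∂n| = 3.36×10⁻⁴ / (5.70×10⁻⁵ × 0.915) = 6.45 m/s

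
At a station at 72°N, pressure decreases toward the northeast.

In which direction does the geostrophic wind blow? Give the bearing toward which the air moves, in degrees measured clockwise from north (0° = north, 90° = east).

The pressure-gradient force points toward the northeast (bearing 045°).
Geostrophic balance: in the Northern Hemisphere the Coriolis force deflects motion to the right, so the geostrophic wind blows 90° to the right of the pressure-gradient force (low pressure on the left).
Rotating 045° by 90° clockwise gives 135° — the wind blows toward the southeast.

135°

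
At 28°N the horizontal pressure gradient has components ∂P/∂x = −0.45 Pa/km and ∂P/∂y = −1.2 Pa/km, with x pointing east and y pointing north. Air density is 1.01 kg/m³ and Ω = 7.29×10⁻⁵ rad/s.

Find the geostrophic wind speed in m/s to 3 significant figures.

Coriolis parameter at 28°N:
f = 2Ω sin φ = 2 × 7.29×10⁻⁵ × sin 28° = 6.84×10⁻⁵ s⁻¹
Component geostrophic relations (x east, y north):
u_g = −(1/(fρ)) ∂P/∂y,  v_g = (1/(fρ)) ∂P/∂x
u_g = −(−1.2×10⁻³)/(6.84×10⁻⁵ × 1.01) = 17.4 m/s;  v_g = (−0.45×10⁻³)/(6.84×10⁻⁵ × 1.01) = −6.51 m/s
|V_g| = √(u_g² + v_g²) = 18.5 m/s

18.5 m/s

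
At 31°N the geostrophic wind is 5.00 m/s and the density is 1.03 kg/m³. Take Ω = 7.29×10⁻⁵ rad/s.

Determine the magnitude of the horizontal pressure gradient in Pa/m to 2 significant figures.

3.9×10⁻⁴ Pa/m

Coriolis parameter at 31°N:
f = 2Ω sin φ = 2 × 7.29×10⁻⁵ × sin 31° = 7.51×10⁻⁵ s⁻¹
Geostrophic balance rearranged: |∂P/∂n| = f ρ V_g
|∂P/∂n| = 7.51×10⁻⁵ × 1.03 × 5.00 = 3.87×10⁻⁴ Pa/m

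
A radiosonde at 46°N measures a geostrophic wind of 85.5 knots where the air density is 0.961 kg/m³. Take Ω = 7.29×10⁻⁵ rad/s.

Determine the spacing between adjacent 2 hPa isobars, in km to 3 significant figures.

45.1 km

Coriolis parameter at 46°N:
f = 2Ω sin φ = 2 × 7.29×10⁻⁵ × sin 46° = 1.05×10⁻⁴ s⁻¹
Wind speed in SI: 85.5 knots = 44.0 m/s
Geostrophic balance rearranged: |∂P/∂n| = f ρ V_g
|∂P/∂n| = 1.05×10⁻⁴ × 0.961 × 44.0 = 4.43×10⁻³ Pa/m
Isobar spacing: Δn = ΔP/|∂P/∂n| = 200 Pa / 4.43×10⁻³ Pa/m = 45114 m ≈ 45.1 km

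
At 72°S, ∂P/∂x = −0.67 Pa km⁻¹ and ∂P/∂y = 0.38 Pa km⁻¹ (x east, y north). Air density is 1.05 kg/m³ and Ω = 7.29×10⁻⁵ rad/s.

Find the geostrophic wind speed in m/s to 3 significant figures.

Coriolis parameter at 72°S:
f = 2Ω sin φ = 2 × 7.29×10⁻⁵ × sin 72° = 1.39×10⁻⁴ s⁻¹
In the Southern Hemisphere f is negative: f = −1.39×10⁻⁴ s⁻¹.
Component geostrophic relations (x east, y north):
u_g = −(1/(fρ)) ∂P/∂y,  v_g = (1/(fρ)) ∂P/∂x
u_g = −(0.38×10⁻³)/(−1.39×10⁻⁴ × 1.05) = 2.61 m/s;  v_g = (−0.67×10⁻³)/(−1.39×10⁻⁴ × 1.05) = 4.60 m/s
|V_g| = √(u_g² + v_g²) = 5.29 m/s

5.29 m/s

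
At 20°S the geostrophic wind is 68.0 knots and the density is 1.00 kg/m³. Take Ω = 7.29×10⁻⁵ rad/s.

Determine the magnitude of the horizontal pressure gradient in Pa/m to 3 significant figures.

1.74×10⁻³ Pa/m

Coriolis parameter at 20°S:
f = 2Ω sin φ = 2 × 7.29×10⁻⁵ × sin 20° = 4.99×10⁻⁵ s⁻¹
Wind speed in SI: 68.0 knots = 35.0 m/s
Geostrophic balance rearranged: |∂P/∂n| = f ρ V_g
|∂P/∂n| = 4.99×10⁻⁵ × 1.00 × 35.0 = 1.74×10⁻³ Pa/m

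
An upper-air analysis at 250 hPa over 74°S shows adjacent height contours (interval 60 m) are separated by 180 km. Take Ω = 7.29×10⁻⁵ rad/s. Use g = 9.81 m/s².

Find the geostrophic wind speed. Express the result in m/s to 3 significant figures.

Coriolis parameter at 74°S:
f = 2Ω sin φ = 2 × 7.29×10⁻⁵ × sin 74° = 1.40×10⁻⁴ s⁻¹
Height gradient: |∂Z/∂n| = 60 m / 180000 m = 3.33×10⁻⁴
On a pressure surface, geostrophic balance gives V_g = (g/f)|∂Z/∂n|:
V_g = 9.81 × 3.33×10⁻⁴ / 1.40×10⁻⁴ = 23.3 m/s

23.3 m/s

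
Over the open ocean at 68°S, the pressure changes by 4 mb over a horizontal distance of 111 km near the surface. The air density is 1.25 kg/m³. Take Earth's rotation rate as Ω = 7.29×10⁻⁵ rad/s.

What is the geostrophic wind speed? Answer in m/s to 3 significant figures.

21.3 m/s

Coriolis parameter at 68°S:
f = 2Ω sin φ = 2 × 7.29×10⁻⁵ × sin 68° = 1.35×10⁻⁴ s⁻¹
Pressure gradient: |∂P/∂n| = 400 Pa / 111000 m = 3.60×10⁻³ Pa/m
Geostrophic balance (pressure-gradient force = Coriolis force):
V_g = (1/(fρ)) |∂P/∂n| = 3.60×10⁻³ / (1.35×10⁻⁴ × 1.25) = 21.3 m/s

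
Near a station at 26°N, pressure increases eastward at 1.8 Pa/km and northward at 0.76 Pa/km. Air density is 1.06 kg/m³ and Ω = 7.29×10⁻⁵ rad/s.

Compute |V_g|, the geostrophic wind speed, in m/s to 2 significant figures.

Coriolis parameter at 26°N:
f = 2Ω sin φ = 2 × 7.29×10⁻⁵ × sin 26° = 6.39×10⁻⁵ s⁻¹
Component geostrophic relations (x east, y north):
u_g = −(1/(fρ)) ∂P/∂y,  v_g = (1/(fρ)) ∂P/∂x
u_g = −(0.76×10⁻³)/(6.39×10⁻⁵ × 1.06) = −11.2 m/s;  v_g = (1.8×10⁻³)/(6.39×10⁻⁵ × 1.06) = 26.6 m/s
|V_g| = √(u_g² + v_g²) = 28.8 m/s

29 m/s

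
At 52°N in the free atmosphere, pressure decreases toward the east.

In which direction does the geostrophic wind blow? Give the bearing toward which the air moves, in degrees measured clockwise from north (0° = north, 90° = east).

The pressure-gradient force points toward the east (bearing 090°).
Geostrophic balance: in the Northern Hemisphere the Coriolis force deflects motion to the right, so the geostrophic wind blows 90° to the right of the pressure-gradient force (low pressure on the left).
Rotating 090° by 90° clockwise gives 180° — the wind blows toward the south.

180°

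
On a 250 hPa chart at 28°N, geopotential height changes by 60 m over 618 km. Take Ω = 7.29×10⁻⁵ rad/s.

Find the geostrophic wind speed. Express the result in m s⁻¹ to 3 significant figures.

Coriolis parameter at 28°N:
f = 2Ω sin φ = 2 × 7.29×10⁻⁵ × sin 28° = 6.84×10⁻⁵ s⁻¹
Height gradient: |∂Z/∂n| = 60 m / 618000 m = 9.71×10⁻⁵
On a pressure surface, geostrophic balance gives V_g = (g/f)|∂Z/∂n|:
V_g = 9.81 × 9.71×10⁻⁵ / 6.84×10⁻⁵ = 13.9 m/s

13.9 m s⁻¹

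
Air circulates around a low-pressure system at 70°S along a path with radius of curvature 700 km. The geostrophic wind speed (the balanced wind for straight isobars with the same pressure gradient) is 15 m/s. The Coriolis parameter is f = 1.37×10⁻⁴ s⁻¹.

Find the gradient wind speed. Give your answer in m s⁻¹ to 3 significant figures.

Around a low, centrifugal force acts outward with Coriolis, so pressure-gradient force balances both:
(1/ρ)|∂P/∂n| = fV + V²/R  →  V² + fR·V − fR·V_g = 0
With fR = 1.37×10⁻⁴ × 700×10³ m = 95.9 m/s:
V = [−fR + √((fR)² + 4 fR V_g)]/2 = [−95.9 + √(95.9² + 4×95.9×15)]/2 = 13.2 m/s
Subgeostrophic (V < V_g = 15 m/s), as expected around a low.

13.2 m s⁻¹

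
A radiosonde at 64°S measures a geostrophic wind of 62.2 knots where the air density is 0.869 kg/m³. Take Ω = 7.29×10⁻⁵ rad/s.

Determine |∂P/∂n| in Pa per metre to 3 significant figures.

3.64×10⁻³ Pa/m

Coriolis parameter at 64°S:
f = 2Ω sin φ = 2 × 7.29×10⁻⁵ × sin 64° = 1.31×10⁻⁴ s⁻¹
Wind speed in SI: 62.2 knots = 32.0 m/s
Geostrophic balance rearranged: |∂P/∂n| = f ρ V_g
|∂P/∂n| = 1.31×10⁻⁴ × 0.869 × 32.0 = 3.64×10⁻³ Pa/m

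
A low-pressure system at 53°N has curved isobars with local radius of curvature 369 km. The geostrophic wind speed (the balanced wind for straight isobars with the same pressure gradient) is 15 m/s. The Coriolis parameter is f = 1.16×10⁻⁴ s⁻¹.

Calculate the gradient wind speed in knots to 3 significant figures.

Around a low, centrifugal force acts outward with Coriolis, so pressure-gradient force balances both:
(1/ρ)|∂P/∂n| = fV + V²/R  →  V² + fR·V − fR·V_g = 0
With fR = 1.16×10⁻⁴ × 369×10³ m = 42.8 m/s:
V = [−fR + √((fR)² + 4 fR V_g)]/2 = [−42.8 + √(42.8² + 4×42.8×15)]/2 = 11.8 m/s
Subgeostrophic (V < V_g = 15 m/s), as expected around a low.
Converting: 11.8 m/s × 1.944 = 22.9 knots

22.9 knots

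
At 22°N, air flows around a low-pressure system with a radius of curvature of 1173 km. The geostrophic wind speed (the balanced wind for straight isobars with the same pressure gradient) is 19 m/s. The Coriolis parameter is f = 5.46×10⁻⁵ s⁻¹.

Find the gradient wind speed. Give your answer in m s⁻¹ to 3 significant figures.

Around a low, centrifugal force acts outward with Coriolis, so pressure-gradient force balances both:
(1/ρ)|∂P/∂n| = fV + V²/R  →  V² + fR·V − fR·V_g = 0
With fR = 5.46×10⁻⁵ × 1173×10³ m = 64.0 m/s:
V = [−fR + √((fR)² + 4 fR V_g)]/2 = [−64.0 + √(64.0² + 4×64.0×19)]/2 = 15.3 m/s
Subgeostrophic (V < V_g = 19 m/s), as expected around a low.

15.3 m s⁻¹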